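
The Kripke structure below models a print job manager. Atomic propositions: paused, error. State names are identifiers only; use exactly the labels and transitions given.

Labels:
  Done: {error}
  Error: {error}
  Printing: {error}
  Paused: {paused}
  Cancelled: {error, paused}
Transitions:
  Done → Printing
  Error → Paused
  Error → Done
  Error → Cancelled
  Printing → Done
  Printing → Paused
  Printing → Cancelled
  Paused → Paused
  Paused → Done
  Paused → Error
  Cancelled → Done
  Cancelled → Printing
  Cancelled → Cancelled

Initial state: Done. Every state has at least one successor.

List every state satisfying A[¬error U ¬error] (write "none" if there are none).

States satisfying ¬error: {Paused}.
States satisfying A[¬error U ¬error]: {Paused}.

{Paused}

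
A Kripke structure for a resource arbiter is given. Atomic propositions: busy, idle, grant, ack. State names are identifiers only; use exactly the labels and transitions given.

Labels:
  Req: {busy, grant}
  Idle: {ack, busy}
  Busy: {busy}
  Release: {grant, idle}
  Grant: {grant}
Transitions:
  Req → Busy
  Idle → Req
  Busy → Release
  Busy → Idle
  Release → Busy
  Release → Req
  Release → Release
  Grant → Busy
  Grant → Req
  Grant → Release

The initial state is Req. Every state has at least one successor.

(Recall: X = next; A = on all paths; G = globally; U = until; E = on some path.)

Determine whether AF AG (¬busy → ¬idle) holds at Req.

States satisfying AG (¬busy → ¬idle): ∅.
States satisfying AF AG (¬busy → ¬idle): ∅.
There is a path from Req along which AG (¬busy → ¬idle) never holds.
Req ∉ Sat(AF AG (¬busy → ¬idle)).

No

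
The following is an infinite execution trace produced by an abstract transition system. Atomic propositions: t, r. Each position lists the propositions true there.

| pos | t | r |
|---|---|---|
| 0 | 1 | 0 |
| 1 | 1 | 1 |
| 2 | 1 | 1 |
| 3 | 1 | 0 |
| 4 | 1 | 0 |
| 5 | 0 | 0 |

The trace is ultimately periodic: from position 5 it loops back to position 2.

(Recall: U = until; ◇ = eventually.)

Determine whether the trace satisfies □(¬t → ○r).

¬t → ○r holds at every position 0..5, and those are all positions ever visited, so □(¬t → ○r) holds.
Positions where ¬t holds: 5.
Check ○r at each: 5→ok.

Satisfied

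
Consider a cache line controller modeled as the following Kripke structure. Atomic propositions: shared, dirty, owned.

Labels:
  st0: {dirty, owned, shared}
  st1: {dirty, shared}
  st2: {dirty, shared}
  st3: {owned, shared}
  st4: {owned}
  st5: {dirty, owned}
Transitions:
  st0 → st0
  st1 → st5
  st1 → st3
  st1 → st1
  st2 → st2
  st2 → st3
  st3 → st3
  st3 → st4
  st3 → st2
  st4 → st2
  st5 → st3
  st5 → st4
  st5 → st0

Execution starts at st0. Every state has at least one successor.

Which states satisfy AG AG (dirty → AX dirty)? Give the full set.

States satisfying AG (dirty → AX dirty): {st0}.
States satisfying AG AG (dirty → AX dirty): {st0}.

{st0}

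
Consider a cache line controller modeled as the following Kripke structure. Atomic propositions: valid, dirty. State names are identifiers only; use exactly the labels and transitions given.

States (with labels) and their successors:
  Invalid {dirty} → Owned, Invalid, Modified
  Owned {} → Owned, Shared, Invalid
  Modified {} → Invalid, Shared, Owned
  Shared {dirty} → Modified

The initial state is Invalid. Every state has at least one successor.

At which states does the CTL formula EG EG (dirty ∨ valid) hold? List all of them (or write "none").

{Invalid}

States satisfying EG (dirty ∨ valid): {Invalid}.
States satisfying EG EG (dirty ∨ valid): {Invalid}.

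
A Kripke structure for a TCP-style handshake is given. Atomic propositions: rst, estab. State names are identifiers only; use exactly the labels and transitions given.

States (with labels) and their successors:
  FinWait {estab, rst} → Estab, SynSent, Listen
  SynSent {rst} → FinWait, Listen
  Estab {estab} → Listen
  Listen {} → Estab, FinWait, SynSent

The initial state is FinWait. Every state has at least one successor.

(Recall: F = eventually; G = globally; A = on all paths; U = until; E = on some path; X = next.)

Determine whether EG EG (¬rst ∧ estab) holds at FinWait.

States satisfying EG (¬rst ∧ estab): ∅.
States satisfying EG EG (¬rst ∧ estab): ∅.
No suitable path/successor from FinWait witnesses the formula.
FinWait ∉ Sat(EG EG (¬rst ∧ estab)).

Violated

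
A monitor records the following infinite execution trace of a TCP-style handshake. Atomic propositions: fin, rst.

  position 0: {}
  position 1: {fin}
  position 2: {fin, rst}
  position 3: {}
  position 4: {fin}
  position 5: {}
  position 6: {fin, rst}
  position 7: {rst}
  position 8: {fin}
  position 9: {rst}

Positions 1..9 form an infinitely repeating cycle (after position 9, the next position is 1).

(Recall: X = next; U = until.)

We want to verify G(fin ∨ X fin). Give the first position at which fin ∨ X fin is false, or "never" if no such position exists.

never

fin ∨ X fin holds at every position 0..9, and those are all the positions the trace ever visits, so the invariant G(fin ∨ X fin) is never violated.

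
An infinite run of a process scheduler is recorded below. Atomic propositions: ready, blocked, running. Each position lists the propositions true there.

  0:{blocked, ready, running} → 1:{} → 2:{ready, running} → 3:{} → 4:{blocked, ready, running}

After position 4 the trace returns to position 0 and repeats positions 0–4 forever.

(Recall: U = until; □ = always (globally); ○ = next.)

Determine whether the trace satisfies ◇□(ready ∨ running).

No

□(ready ∨ running) is false at every position 0..4, so it never becomes true and ◇□(ready ∨ running) fails.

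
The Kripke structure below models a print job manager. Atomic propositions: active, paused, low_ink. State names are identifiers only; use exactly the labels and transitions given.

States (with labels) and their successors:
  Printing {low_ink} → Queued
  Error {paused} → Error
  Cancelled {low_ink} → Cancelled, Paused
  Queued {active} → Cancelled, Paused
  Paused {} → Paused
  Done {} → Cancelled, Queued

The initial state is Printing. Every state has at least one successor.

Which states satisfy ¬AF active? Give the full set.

States satisfying active: {Queued}.
States satisfying AF active: {Printing, Queued}.
States satisfying ¬AF active: {Error, Cancelled, Paused, Done}.

{Error, Cancelled, Paused, Done}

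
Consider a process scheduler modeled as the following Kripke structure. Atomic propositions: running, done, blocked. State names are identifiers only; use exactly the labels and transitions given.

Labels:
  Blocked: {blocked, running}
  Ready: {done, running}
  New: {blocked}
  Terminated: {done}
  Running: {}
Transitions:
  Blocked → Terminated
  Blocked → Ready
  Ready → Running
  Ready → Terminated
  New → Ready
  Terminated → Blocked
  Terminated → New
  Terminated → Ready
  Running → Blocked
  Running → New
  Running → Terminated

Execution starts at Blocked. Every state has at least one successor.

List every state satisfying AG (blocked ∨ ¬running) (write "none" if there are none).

States satisfying blocked ∨ ¬running: {Blocked, New, Terminated, Running}.
States satisfying AG (blocked ∨ ¬running): ∅.

none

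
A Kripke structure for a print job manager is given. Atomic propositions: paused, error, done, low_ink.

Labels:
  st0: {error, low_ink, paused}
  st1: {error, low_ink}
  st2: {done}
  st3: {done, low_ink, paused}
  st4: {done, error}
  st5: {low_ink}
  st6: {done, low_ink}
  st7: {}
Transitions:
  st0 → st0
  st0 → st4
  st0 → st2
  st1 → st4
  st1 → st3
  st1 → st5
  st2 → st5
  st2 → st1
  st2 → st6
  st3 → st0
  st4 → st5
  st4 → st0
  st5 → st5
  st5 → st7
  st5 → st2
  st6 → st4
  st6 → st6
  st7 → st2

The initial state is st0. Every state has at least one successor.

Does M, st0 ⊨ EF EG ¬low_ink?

No

States satisfying EG ¬low_ink: ∅.
States satisfying EF EG ¬low_ink: ∅.
No suitable path/successor from st0 witnesses the formula.
st0 ∉ Sat(EF EG ¬low_ink).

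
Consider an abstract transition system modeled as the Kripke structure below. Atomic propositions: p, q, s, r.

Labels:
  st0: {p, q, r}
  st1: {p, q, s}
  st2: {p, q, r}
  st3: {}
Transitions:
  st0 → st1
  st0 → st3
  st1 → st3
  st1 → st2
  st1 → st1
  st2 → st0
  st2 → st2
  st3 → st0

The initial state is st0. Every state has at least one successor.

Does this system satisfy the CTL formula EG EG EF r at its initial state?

States satisfying EG EF r: {st0, st1, st2, st3}.
States satisfying EG EG EF r: {st0, st1, st2, st3}.
st0 ∈ Sat(EG EG EF r).

Yes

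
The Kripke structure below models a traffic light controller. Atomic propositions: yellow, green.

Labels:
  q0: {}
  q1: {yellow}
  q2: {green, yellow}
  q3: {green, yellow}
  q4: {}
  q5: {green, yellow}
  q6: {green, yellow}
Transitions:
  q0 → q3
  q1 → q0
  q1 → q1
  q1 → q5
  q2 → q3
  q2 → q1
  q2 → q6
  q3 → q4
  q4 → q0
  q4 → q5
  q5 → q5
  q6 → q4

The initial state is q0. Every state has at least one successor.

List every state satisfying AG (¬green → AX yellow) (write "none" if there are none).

States satisfying ¬green → AX yellow: {q0, q2, q3, q5, q6}.
States satisfying AG (¬green → AX yellow): {q5}.

{q5}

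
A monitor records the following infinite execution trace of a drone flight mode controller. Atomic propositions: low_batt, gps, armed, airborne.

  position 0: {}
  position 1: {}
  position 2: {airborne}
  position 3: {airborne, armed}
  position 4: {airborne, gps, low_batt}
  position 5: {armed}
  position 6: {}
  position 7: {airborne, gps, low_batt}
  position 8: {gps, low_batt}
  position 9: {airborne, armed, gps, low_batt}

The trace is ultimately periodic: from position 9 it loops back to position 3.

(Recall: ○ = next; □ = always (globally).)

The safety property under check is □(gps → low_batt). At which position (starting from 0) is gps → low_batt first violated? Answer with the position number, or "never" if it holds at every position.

never

gps → low_batt holds at every position 0..9, and those are all the positions the trace ever visits, so the invariant □(gps → low_batt) is never violated.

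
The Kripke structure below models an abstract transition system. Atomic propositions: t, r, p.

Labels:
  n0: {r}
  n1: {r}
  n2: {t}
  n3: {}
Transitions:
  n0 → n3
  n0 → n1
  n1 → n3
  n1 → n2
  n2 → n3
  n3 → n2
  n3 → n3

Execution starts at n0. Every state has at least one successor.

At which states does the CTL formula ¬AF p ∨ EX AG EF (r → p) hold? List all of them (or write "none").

{n0, n1, n2, n3}

States satisfying p: ∅.
States satisfying AF p: ∅.
States satisfying ¬AF p: {n0, n1, n2, n3}.
States satisfying AG EF (r → p): {n0, n1, n2, n3}.
States satisfying EX AG EF (r → p): {n0, n1, n2, n3}.
States satisfying ¬AF p ∨ EX AG EF (r → p): {n0, n1, n2, n3}.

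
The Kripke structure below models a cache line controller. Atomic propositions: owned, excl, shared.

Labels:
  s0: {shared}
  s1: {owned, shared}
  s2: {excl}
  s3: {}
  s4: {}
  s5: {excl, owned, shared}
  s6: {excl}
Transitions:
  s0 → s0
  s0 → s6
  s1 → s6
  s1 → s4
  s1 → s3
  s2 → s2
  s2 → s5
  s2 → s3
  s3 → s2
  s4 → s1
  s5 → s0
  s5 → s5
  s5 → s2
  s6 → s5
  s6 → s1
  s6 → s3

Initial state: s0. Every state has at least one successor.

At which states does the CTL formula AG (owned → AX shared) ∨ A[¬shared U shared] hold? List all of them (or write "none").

States satisfying owned → AX shared: {s0, s2, s3, s4, s6}.
States satisfying AG (owned → AX shared): ∅.
States satisfying ¬shared: {s2, s3, s4, s6}.
States satisfying shared: {s0, s1, s5}.
States satisfying A[¬shared U shared]: {s0, s1, s4, s5}.
States satisfying AG (owned → AX shared) ∨ A[¬shared U shared]: {s0, s1, s4, s5}.

{s0, s1, s4, s5}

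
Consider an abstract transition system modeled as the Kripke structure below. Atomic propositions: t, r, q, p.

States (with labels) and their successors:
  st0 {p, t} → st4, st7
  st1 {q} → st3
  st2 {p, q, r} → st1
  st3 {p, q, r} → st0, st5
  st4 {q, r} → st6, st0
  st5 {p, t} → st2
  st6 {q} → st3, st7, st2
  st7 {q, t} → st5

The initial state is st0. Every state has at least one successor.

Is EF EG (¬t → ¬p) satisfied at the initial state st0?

Holds

States satisfying EG (¬t → ¬p): {st0, st4}.
States satisfying EF EG (¬t → ¬p): {st0, st1, st2, st3, st4, st5, st6, st7}.
Some path from st0 reaches a state where EG (¬t → ¬p) holds.
st0 ∈ Sat(EF EG (¬t → ¬p)).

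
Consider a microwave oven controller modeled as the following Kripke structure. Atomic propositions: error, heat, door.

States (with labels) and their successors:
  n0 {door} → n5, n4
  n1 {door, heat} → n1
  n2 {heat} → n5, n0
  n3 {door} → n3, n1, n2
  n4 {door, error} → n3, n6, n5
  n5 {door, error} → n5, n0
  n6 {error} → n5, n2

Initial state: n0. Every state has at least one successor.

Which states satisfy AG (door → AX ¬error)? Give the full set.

{n1}

States satisfying door → AX ¬error: {n1, n2, n3, n6}.
States satisfying AG (door → AX ¬error): {n1}.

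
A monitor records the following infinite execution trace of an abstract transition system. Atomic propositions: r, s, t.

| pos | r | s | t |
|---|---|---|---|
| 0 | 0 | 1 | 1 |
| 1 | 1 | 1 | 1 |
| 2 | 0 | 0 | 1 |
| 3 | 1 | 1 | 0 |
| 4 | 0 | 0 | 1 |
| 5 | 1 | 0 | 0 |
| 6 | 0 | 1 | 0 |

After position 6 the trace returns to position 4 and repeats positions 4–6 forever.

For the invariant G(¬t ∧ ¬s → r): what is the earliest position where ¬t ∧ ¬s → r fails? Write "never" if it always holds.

¬t ∧ ¬s → r holds at every position 0..6, and those are all the positions the trace ever visits, so the invariant G(¬t ∧ ¬s → r) is never violated.

never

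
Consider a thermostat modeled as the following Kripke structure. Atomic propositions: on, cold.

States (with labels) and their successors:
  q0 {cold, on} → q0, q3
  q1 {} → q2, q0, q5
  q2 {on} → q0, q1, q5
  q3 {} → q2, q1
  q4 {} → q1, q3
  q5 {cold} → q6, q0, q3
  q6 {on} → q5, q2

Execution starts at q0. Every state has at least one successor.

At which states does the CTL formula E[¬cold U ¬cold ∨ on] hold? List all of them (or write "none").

States satisfying ¬cold: {q1, q2, q3, q4, q6}.
States satisfying ¬cold ∨ on: {q0, q1, q2, q3, q4, q6}.
States satisfying E[¬cold U ¬cold ∨ on]: {q0, q1, q2, q3, q4, q6}.

{q0, q1, q2, q3, q4, q6}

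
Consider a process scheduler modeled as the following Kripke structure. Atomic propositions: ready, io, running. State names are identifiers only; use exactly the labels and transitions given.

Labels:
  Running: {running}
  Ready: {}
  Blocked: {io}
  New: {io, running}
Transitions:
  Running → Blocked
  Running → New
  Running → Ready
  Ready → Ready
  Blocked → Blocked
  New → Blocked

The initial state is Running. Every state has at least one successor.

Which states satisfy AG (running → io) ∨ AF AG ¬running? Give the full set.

States satisfying running → io: {Ready, Blocked, New}.
States satisfying AG (running → io): {Ready, Blocked, New}.
States satisfying AG ¬running: {Ready, Blocked}.
States satisfying AF AG ¬running: {Running, Ready, Blocked, New}.
States satisfying AG (running → io) ∨ AF AG ¬running: {Running, Ready, Blocked, New}.

{Running, Ready, Blocked, New}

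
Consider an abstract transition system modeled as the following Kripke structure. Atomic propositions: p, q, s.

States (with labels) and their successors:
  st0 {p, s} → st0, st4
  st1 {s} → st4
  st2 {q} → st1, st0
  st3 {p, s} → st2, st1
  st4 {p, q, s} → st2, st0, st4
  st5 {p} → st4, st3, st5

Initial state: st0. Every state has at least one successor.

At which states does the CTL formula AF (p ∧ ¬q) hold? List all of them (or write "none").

States satisfying p ∧ ¬q: {st0, st3, st5}.
States satisfying AF (p ∧ ¬q): {st0, st3, st5}.

{st0, st3, st5}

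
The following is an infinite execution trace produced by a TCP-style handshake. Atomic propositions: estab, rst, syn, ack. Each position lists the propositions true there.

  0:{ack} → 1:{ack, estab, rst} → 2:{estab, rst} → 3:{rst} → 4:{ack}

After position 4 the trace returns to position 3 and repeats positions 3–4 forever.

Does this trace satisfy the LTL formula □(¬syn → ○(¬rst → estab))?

Violated

¬syn → ○(¬rst → estab) must hold at every position from 0 onward. It fails at position 3, so □(¬syn → ○(¬rst → estab)) is false.
Positions where ¬syn holds: 0, 1, 2, 3, 4.
Check ○(¬rst → estab) at each: 0→ok, 1→ok, 2→ok, 3→fails, 4→ok.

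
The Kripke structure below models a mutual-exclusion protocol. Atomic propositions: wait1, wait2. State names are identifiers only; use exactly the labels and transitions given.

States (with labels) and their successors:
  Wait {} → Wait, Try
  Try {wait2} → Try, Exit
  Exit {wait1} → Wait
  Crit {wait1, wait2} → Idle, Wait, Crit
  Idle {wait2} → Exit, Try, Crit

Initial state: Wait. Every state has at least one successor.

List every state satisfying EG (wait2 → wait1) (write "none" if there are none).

States satisfying wait2 → wait1: {Wait, Exit, Crit}.
States satisfying EG (wait2 → wait1): {Wait, Exit, Crit}.

{Wait, Exit, Crit}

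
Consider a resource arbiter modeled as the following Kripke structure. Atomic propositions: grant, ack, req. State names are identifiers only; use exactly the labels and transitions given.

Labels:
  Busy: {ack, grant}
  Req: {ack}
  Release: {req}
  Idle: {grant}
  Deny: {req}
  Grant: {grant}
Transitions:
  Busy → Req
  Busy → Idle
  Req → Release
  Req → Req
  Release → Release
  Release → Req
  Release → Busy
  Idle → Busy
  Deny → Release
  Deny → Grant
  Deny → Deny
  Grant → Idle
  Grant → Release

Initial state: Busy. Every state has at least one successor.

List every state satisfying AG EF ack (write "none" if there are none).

States satisfying EF ack: {Busy, Req, Release, Idle, Deny, Grant}.
States satisfying AG EF ack: {Busy, Req, Release, Idle, Deny, Grant}.

{Busy, Req, Release, Idle, Deny, Grant}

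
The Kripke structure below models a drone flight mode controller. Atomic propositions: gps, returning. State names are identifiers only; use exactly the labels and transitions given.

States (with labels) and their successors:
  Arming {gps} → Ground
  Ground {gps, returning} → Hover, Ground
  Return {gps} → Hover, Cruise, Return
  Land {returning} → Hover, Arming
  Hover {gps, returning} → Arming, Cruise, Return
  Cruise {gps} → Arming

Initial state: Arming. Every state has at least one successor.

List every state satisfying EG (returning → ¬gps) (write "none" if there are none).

States satisfying returning → ¬gps: {Arming, Return, Land, Cruise}.
States satisfying EG (returning → ¬gps): {Return}.

{Return}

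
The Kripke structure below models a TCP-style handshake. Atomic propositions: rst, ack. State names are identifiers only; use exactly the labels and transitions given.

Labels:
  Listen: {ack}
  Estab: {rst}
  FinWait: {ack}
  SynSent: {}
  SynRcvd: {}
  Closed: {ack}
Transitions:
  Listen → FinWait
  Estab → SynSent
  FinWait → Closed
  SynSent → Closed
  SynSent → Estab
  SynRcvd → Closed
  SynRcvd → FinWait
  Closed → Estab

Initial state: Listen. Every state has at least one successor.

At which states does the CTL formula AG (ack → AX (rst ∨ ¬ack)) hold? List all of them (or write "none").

{Estab, SynSent, Closed}

States satisfying ack → AX (rst ∨ ¬ack): {Estab, SynSent, SynRcvd, Closed}.
States satisfying AG (ack → AX (rst ∨ ¬ack)): {Estab, SynSent, Closed}.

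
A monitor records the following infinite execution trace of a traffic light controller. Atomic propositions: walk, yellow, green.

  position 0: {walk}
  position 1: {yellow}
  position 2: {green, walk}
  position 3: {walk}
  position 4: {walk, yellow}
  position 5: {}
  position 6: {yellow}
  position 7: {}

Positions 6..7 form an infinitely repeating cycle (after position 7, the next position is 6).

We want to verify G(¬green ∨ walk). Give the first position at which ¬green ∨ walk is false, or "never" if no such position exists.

never

¬green ∨ walk holds at every position 0..7, and those are all the positions the trace ever visits, so the invariant G(¬green ∨ walk) is never violated.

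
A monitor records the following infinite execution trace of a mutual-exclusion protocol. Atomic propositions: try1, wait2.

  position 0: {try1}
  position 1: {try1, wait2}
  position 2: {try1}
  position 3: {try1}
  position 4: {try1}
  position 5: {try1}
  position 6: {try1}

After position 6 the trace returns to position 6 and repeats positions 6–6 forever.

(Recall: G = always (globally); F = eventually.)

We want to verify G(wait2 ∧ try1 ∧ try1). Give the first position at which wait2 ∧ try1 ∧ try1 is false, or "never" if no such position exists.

At position 0 the labels are {try1}, so wait2 ∧ try1 ∧ try1 is false there. This is the first violation.

0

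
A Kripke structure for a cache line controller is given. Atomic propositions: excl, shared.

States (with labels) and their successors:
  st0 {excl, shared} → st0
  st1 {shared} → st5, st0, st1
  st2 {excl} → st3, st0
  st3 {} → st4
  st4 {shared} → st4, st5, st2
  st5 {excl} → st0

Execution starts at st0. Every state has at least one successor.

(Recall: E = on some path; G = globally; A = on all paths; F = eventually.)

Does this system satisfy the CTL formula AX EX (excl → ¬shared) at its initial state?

States satisfying EX (excl → ¬shared): {st1, st2, st3, st4}.
States satisfying AX EX (excl → ¬shared): {st3}.
st0 ∉ Sat(AX EX (excl → ¬shared)).

No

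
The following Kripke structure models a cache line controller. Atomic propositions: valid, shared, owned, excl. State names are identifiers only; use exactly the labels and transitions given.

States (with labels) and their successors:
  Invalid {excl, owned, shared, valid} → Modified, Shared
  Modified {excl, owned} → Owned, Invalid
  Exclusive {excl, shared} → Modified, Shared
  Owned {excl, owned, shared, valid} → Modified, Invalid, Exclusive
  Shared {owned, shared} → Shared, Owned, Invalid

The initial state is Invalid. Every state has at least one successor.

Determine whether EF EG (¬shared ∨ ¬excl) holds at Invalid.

States satisfying EG (¬shared ∨ ¬excl): {Shared}.
States satisfying EF EG (¬shared ∨ ¬excl): {Invalid, Modified, Exclusive, Owned, Shared}.
Some path from Invalid reaches a state where EG (¬shared ∨ ¬excl) holds.
Invalid ∈ Sat(EF EG (¬shared ∨ ¬excl)).

Yes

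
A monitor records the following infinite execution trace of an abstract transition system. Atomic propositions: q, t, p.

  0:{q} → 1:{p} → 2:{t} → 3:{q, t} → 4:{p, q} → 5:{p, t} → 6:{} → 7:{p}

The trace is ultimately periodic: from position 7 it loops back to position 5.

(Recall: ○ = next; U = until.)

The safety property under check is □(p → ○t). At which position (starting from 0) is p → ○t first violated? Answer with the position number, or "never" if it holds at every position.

5

Check p → ○t at each position in order: 0 ✓, 1 ✓, 2 ✓, 3 ✓, 4 ✓.
At position 5 the labels are {p, t} and the next position 6 has {}, so p → ○t is false there. This is the first violation.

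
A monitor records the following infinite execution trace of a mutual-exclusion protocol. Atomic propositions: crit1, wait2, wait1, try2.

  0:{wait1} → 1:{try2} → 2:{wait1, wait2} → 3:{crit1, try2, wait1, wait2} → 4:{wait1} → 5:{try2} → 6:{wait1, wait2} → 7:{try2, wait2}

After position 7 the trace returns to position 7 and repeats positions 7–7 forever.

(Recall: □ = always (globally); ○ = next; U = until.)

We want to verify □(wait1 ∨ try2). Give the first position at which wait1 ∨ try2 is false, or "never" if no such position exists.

wait1 ∨ try2 holds at every position 0..7, and those are all the positions the trace ever visits, so the invariant □(wait1 ∨ try2) is never violated.

never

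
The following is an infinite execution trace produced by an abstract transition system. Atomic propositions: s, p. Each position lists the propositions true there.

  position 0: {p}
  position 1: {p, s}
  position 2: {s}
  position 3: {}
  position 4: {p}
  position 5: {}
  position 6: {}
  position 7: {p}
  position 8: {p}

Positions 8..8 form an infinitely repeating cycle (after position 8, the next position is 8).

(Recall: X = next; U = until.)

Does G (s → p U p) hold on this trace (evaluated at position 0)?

s → p U p must hold at every position from 0 onward. It fails at position 2, so G (s → p U p) is false.
Positions where s holds: 1, 2.
Check p U p at each: 1→ok, 2→fails.

Does not hold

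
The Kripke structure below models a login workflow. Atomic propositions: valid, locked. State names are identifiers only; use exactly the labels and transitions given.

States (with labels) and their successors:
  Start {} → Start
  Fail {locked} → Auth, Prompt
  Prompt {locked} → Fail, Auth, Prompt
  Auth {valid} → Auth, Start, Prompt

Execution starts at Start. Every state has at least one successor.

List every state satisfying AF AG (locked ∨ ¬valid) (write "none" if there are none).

States satisfying AG (locked ∨ ¬valid): {Start}.
States satisfying AF AG (locked ∨ ¬valid): {Start}.

{Start}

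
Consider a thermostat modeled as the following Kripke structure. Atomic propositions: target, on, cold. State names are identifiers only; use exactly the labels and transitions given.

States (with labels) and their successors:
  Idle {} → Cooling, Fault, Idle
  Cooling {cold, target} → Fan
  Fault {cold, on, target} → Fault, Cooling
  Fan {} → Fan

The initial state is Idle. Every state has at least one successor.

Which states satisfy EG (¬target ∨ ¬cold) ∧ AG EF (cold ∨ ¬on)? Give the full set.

{Idle, Fan}

States satisfying ¬target ∨ ¬cold: {Idle, Fan}.
States satisfying EG (¬target ∨ ¬cold): {Idle, Fan}.
States satisfying EF (cold ∨ ¬on): {Idle, Cooling, Fault, Fan}.
States satisfying AG EF (cold ∨ ¬on): {Idle, Cooling, Fault, Fan}.
States satisfying EG (¬target ∨ ¬cold) ∧ AG EF (cold ∨ ¬on): {Idle, Fan}.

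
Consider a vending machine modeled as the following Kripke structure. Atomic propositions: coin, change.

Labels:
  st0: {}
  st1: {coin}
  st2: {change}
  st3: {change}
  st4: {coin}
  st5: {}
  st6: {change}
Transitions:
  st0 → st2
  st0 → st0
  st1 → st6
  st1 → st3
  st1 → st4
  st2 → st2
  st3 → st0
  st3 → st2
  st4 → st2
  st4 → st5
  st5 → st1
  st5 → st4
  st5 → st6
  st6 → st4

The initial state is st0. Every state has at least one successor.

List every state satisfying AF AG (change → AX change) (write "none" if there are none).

States satisfying AG (change → AX change): {st0, st2}.
States satisfying AF AG (change → AX change): {st0, st2, st3}.

{st0, st2, st3}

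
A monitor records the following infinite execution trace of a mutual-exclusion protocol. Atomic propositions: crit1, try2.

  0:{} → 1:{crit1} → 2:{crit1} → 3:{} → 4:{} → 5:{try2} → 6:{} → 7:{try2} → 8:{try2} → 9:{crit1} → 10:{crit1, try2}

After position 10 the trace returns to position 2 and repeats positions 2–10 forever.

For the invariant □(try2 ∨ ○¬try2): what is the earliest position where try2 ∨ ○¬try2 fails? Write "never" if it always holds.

4

Check try2 ∨ ○¬try2 at each position in order: 0 ✓, 1 ✓, 2 ✓, 3 ✓.
At position 4 the labels are {} and the next position 5 has {try2}, so try2 ∨ ○¬try2 is false there. This is the first violation.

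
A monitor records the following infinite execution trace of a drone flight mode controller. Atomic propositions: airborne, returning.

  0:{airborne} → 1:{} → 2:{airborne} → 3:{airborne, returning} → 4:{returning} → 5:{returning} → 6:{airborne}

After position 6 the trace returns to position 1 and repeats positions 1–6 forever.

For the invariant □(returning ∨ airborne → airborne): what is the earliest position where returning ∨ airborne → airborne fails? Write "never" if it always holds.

4

Check returning ∨ airborne → airborne at each position in order: 0 ✓, 1 ✓, 2 ✓, 3 ✓.
At position 4 the labels are {returning}, so returning ∨ airborne → airborne is false there. This is the first violation.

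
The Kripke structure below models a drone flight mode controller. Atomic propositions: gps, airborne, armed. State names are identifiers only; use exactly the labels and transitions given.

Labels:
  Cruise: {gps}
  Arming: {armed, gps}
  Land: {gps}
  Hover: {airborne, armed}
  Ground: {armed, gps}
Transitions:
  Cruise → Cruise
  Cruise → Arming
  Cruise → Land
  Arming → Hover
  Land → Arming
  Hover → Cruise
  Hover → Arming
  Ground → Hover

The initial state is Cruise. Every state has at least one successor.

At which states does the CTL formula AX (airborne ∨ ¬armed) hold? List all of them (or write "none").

States satisfying airborne ∨ ¬armed: {Cruise, Land, Hover}.
States satisfying AX (airborne ∨ ¬armed): {Arming, Ground}.

{Arming, Ground}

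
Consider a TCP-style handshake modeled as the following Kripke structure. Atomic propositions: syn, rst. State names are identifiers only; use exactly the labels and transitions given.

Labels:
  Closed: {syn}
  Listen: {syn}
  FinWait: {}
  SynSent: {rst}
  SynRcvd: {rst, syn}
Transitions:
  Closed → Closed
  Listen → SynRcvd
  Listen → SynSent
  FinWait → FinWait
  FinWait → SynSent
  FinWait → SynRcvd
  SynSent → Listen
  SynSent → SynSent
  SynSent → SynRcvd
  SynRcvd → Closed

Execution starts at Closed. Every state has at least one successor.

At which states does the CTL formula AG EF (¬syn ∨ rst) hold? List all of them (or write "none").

none

States satisfying EF (¬syn ∨ rst): {Listen, FinWait, SynSent, SynRcvd}.
States satisfying AG EF (¬syn ∨ rst): ∅.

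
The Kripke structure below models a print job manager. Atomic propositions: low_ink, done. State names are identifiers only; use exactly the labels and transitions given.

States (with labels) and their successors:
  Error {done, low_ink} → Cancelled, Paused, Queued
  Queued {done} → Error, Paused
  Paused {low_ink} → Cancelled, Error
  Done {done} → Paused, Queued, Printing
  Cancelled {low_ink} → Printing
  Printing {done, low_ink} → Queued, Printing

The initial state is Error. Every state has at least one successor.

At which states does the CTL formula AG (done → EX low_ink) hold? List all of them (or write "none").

States satisfying done → EX low_ink: {Error, Queued, Paused, Done, Cancelled, Printing}.
States satisfying AG (done → EX low_ink): {Error, Queued, Paused, Done, Cancelled, Printing}.

{Error, Queued, Paused, Done, Cancelled, Printing}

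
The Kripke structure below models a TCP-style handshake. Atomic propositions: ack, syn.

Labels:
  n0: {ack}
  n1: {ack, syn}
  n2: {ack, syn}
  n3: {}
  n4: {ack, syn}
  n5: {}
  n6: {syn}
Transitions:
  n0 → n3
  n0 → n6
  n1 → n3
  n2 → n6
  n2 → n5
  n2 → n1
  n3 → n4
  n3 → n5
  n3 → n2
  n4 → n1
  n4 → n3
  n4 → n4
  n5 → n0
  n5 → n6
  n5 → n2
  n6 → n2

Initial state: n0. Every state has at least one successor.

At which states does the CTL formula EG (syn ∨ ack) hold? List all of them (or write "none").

{n0, n2, n4, n6}

States satisfying syn ∨ ack: {n0, n1, n2, n4, n6}.
States satisfying EG (syn ∨ ack): {n0, n2, n4, n6}.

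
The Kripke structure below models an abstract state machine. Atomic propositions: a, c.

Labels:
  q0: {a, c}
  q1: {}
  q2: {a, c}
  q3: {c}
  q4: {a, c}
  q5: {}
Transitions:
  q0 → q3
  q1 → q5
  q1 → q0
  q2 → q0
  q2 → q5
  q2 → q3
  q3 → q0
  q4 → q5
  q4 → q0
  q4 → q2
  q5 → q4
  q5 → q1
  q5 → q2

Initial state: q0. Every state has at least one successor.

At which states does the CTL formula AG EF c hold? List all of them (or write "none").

{q0, q1, q2, q3, q4, q5}

States satisfying EF c: {q0, q1, q2, q3, q4, q5}.
States satisfying AG EF c: {q0, q1, q2, q3, q4, q5}.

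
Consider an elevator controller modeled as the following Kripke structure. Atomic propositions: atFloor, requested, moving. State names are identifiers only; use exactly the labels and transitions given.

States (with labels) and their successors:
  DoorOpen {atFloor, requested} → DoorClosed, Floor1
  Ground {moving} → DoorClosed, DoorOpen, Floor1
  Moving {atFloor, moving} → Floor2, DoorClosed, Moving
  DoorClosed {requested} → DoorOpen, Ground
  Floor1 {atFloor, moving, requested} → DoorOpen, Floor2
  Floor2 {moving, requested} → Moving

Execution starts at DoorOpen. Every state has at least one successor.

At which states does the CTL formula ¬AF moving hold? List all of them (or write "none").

{DoorOpen, DoorClosed}

States satisfying moving: {Ground, Moving, Floor1, Floor2}.
States satisfying AF moving: {Ground, Moving, Floor1, Floor2}.
States satisfying ¬AF moving: {DoorOpen, DoorClosed}.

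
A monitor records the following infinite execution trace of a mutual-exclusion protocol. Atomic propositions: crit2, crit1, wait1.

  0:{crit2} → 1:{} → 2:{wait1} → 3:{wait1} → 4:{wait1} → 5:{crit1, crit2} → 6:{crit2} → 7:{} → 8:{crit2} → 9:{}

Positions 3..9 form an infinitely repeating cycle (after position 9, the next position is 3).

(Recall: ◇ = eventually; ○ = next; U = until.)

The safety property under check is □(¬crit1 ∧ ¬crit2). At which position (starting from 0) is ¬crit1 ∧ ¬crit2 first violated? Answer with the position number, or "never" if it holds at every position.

At position 0 the labels are {crit2}, so ¬crit1 ∧ ¬crit2 is false there. This is the first violation.

0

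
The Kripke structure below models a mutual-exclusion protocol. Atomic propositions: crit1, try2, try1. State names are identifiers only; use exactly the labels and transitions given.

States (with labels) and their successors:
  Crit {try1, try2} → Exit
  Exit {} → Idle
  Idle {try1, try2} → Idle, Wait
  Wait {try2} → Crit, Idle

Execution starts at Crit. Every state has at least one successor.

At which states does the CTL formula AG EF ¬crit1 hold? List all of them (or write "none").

{Crit, Exit, Idle, Wait}

States satisfying EF ¬crit1: {Crit, Exit, Idle, Wait}.
States satisfying AG EF ¬crit1: {Crit, Exit, Idle, Wait}.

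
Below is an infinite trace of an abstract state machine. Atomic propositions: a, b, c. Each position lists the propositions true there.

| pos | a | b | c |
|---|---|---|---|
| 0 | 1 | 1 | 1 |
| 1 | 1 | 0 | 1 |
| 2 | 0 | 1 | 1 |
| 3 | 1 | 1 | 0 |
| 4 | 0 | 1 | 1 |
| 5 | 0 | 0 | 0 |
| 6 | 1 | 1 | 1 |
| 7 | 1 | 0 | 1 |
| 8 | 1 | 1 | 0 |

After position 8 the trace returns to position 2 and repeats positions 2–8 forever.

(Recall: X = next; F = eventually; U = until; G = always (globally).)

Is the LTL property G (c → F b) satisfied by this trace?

c → F b holds at every position 0..8, and those are all positions ever visited, so G (c → F b) holds.
Positions where c holds: 0, 1, 2, 4, 6, 7.
Check F b at each: 0→ok, 1→ok, 2→ok, 4→ok, 6→ok, 7→ok.

Satisfied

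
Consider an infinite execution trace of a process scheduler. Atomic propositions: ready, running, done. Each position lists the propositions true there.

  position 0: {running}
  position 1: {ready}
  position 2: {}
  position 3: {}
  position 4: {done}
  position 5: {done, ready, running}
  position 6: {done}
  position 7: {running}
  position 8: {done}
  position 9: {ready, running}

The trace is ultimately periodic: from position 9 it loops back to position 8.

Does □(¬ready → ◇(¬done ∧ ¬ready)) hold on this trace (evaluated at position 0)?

¬ready → ◇(¬done ∧ ¬ready) must hold at every position from 0 onward. It fails at position 8, so □(¬ready → ◇(¬done ∧ ¬ready)) is false.
Positions where ¬ready holds: 0, 2, 3, 4, 6, 7, 8.
Check ◇(¬done ∧ ¬ready) at each: 0→ok, 2→ok, 3→ok, 4→ok, 6→ok, 7→ok, 8→fails.

No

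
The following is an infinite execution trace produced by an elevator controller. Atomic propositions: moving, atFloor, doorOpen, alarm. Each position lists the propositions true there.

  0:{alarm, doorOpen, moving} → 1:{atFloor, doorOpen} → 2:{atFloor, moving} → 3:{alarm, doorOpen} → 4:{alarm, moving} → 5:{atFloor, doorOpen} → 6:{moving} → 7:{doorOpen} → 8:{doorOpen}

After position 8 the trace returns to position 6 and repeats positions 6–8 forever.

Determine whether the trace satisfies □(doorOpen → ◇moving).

doorOpen → ◇moving holds at every position 0..8, and those are all positions ever visited, so □(doorOpen → ◇moving) holds.
Positions where doorOpen holds: 0, 1, 3, 5, 7, 8.
Check ◇moving at each: 0→ok, 1→ok, 3→ok, 5→ok, 7→ok, 8→ok.

Satisfied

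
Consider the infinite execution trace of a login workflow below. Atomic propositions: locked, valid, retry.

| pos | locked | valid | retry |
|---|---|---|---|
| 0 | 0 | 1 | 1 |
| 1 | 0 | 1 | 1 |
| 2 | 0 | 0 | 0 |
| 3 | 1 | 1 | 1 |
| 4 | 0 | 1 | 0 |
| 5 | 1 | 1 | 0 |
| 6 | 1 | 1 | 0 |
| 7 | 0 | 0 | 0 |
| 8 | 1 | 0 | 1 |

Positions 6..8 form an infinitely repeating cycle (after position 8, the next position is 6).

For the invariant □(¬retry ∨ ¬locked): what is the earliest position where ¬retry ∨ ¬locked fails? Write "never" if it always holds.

Check ¬retry ∨ ¬locked at each position in order: 0 ✓, 1 ✓, 2 ✓.
At position 3 the labels are {locked, retry, valid}, so ¬retry ∨ ¬locked is false there. This is the first violation.

3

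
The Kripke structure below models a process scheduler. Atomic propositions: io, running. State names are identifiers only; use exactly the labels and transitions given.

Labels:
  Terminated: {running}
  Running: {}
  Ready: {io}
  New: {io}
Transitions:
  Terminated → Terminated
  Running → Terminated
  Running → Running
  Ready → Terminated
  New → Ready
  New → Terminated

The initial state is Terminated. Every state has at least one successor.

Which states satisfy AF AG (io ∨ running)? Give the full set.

States satisfying AG (io ∨ running): {Terminated, Ready, New}.
States satisfying AF AG (io ∨ running): {Terminated, Ready, New}.

{Terminated, Ready, New}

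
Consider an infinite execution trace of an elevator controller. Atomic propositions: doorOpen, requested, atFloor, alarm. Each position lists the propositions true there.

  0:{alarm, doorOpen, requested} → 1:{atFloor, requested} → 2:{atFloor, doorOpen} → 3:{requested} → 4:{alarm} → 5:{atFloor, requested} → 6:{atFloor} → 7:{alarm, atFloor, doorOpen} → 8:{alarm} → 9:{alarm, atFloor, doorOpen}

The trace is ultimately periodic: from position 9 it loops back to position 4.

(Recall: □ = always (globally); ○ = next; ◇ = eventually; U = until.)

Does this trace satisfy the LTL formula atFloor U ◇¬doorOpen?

Yes

Walking from position 0: ◇¬doorOpen first holds at position 0, and atFloor holds at every earlier position along the way, so atFloor U ◇¬doorOpen holds.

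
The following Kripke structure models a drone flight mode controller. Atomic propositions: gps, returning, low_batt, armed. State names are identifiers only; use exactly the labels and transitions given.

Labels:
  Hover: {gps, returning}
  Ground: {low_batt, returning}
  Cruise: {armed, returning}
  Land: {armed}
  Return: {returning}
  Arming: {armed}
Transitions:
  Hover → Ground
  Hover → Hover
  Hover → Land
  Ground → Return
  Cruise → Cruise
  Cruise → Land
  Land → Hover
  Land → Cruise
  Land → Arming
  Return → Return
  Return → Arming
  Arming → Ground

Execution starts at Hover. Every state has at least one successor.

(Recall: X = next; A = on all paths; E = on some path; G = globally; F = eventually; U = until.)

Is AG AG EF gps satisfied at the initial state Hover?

States satisfying AG EF gps: ∅.
States satisfying AG AG EF gps: ∅.
Arming is reachable from Hover and violates AG EF gps, so AG fails at Hover.
Hover ∉ Sat(AG AG EF gps).

Does not hold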